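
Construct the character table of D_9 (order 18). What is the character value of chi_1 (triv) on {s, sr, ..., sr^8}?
Conjugacy classes: {e} of size 1, {r^1, r^8} of size 2, {r^2, r^7} of size 2, {r^3, r^6} of size 2, {r^4, r^5} of size 2, {s, sr, ..., sr^8} of size 9.
Character table:
  irrep \ class              {e} (size 1)  {r^1, r^8} (size 2)  {r^2, r^7} (size 2)  {r^3, r^6} (size 2)  {r^4, r^5} (size 2)  {s, sr, ..., sr^8} (size 9)
  chi_1 (triv)               1             1                    1                    1                    1                    1                          
  chi_2 (sign: r->1, s->-1)  1             1                    1                    1                    1                    -1                         
  chi_3 (2d, j=1)            2             2*cos(2*pi/9)        2*cos(4*pi/9)        -1                   -2*cos(pi/9)         0                          
  chi_4 (2d, j=2)            2             2*cos(4*pi/9)        -2*cos(pi/9)         -1                   2*cos(2*pi/9)        0                          
  chi_5 (2d, j=3)            2             -1                   -1                   2                    -1                   0                          
  chi_6 (2d, j=4)            2             -2*cos(pi/9)         2*cos(2*pi/9)        -1                   2*cos(4*pi/9)        0                          

Spot check: chi_1 (triv) on {s, sr, ..., sr^8} = 1.

Solution. D_9 has order 2*9 = 18 with 6 conjugacy classes, hence 6 irreducibles. Sum of squared dims 1 + 1 + 4 + 4 + 4 + 4 = 18 = |G|. Linear characters come from the abelianisation; the 2-dimensional irreps have character r^k -> 2*cos(2*pi*j*k/9), reflections -> 0.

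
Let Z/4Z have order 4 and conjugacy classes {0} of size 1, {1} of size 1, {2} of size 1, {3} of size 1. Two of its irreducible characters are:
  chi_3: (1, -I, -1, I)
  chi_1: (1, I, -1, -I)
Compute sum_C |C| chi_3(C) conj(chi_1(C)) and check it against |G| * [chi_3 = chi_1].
Sum = 0; so <chi_3, chi_1> = 0 (distinct irreducibles are orthogonal).

Derivation: Compute term by term over conjugacy classes (|C| * chi_3(C) * conj(chi_1(C))):
  1*(1)*conj(1) + 1*(-I)*conj(I) + 1*(-1)*conj(-1) + 1*(I)*conj(-I)
  = (1) + (-1) + (1) + (-1)
  = 0.
(Exp terms are combined using exp(i*s)*conj(exp(i*t)) = exp(i*(s-t)), and sums of them are collapsed using the identity that for every m > 1 the m distinct m-th roots of unity sum to 0, e.g. 1 + exp(2*I*pi/3) + exp(-2*I*pi/3) = 0.)
Dividing by |G| = 4 gives 0/4 = 0, matching the row-orthogonality relation <chi_3, chi_1> = [chi_3 = chi_1].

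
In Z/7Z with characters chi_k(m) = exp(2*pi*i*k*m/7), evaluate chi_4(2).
chi_4(2) = zeta_7^8 = exp(2*I*pi/7)

Solution. chi_4(2) = zeta_7^(4*2) = zeta_7^8. Since zeta_7^7 = 1, this equals zeta_7^1 = exp(2*pi*i*1/7) = exp(2*I*pi/7).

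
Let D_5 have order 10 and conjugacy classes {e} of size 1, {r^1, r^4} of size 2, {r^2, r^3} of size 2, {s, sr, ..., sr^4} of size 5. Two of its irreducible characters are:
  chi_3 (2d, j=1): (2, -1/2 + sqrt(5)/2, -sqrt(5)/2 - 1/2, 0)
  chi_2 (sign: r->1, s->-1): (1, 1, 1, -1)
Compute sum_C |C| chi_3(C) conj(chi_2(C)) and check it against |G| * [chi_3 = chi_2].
Sum = 0; so <chi_3, chi_2> = 0 (distinct irreducibles are orthogonal).

Argument: Compute term by term over conjugacy classes (|C| * chi_3(C) * conj(chi_2(C))):
  1*(2)*conj(1) + 2*(-1/2 + sqrt(5)/2)*conj(1) + 2*(-sqrt(5)/2 - 1/2)*conj(1) + 5*(0)*conj(-1)
  = (2) + (-1 + sqrt(5)) + (-sqrt(5) - 1) + (0)
  = 0.
Dividing by |G| = 10 gives 0/10 = 0, matching the row-orthogonality relation <chi_3, chi_2> = [chi_3 = chi_2].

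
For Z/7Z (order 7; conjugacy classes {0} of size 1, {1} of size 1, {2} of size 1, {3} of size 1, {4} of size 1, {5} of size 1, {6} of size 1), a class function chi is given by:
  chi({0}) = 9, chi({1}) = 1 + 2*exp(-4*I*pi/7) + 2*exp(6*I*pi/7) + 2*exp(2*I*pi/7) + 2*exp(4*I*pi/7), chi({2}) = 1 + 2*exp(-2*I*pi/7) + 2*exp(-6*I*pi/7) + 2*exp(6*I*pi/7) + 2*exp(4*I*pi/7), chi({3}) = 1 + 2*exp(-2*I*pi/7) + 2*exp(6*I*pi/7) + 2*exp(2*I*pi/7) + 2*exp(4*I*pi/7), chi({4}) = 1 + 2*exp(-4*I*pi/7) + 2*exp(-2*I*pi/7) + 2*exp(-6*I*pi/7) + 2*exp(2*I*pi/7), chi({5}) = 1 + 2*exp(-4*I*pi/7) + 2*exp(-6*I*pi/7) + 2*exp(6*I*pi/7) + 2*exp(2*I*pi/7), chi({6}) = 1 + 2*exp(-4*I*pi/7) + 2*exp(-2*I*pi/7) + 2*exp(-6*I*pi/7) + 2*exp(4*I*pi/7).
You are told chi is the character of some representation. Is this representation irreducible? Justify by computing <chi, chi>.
Not irreducible (reducible): <chi, chi> = 17 > 1.

Argument: <chi, chi> = (1/|G|) sum_C |C| * |chi(C)|^2 = (1/7)[1*|9|^2 + 1*|1 + 2*exp(-4*I*pi/7) + 2*exp(6*I*pi/7) + 2*exp(2*I*pi/7) + 2*exp(4*I*pi/7)|^2 + 1*|1 + 2*exp(-2*I*pi/7) + 2*exp(-6*I*pi/7) + 2*exp(6*I*pi/7) + 2*exp(4*I*pi/7)|^2 + 1*|1 + 2*exp(-2*I*pi/7) + 2*exp(6*I*pi/7) + 2*exp(2*I*pi/7) + 2*exp(4*I*pi/7)|^2 + 1*|1 + 2*exp(-4*I*pi/7) + 2*exp(-2*I*pi/7) + 2*exp(-6*I*pi/7) + 2*exp(2*I*pi/7)|^2 + 1*|1 + 2*exp(-4*I*pi/7) + 2*exp(-6*I*pi/7) + 2*exp(6*I*pi/7) + 2*exp(2*I*pi/7)|^2 + 1*|1 + 2*exp(-4*I*pi/7) + 2*exp(-2*I*pi/7) + 2*exp(-6*I*pi/7) + 2*exp(4*I*pi/7)|^2]
  = (1/7)[(81) + (17 + 12*exp(-4*I*pi/7) + 10*exp(-2*I*pi/7) + 10*exp(-6*I*pi/7) + 10*exp(6*I*pi/7) + 10*exp(2*I*pi/7) + 12*exp(4*I*pi/7)) + (17 + 10*exp(-4*I*pi/7) + 10*exp(-2*I*pi/7) + 12*exp(-6*I*pi/7) + 12*exp(6*I*pi/7) + 10*exp(2*I*pi/7) + 10*exp(4*I*pi/7)) + (17 + 10*exp(-4*I*pi/7) + 12*exp(-2*I*pi/7) + 10*exp(-6*I*pi/7) + 10*exp(6*I*pi/7) + 12*exp(2*I*pi/7) + 10*exp(4*I*pi/7)) + (17 + 10*exp(-4*I*pi/7) + 12*exp(-2*I*pi/7) + 10*exp(-6*I*pi/7) + 10*exp(6*I*pi/7) + 12*exp(2*I*pi/7) + 10*exp(4*I*pi/7)) + (17 + 10*exp(-4*I*pi/7) + 10*exp(-2*I*pi/7) + 12*exp(-6*I*pi/7) + 12*exp(6*I*pi/7) + 10*exp(2*I*pi/7) + 10*exp(4*I*pi/7)) + (17 + 12*exp(-4*I*pi/7) + 10*exp(-2*I*pi/7) + 10*exp(-6*I*pi/7) + 10*exp(6*I*pi/7) + 10*exp(2*I*pi/7) + 12*exp(4*I*pi/7))] = 119/7 = 17.
(Exp terms are combined using exp(i*s)*conj(exp(i*t)) = exp(i*(s-t)), and sums of them are collapsed using the identity that for every m > 1 the m distinct m-th roots of unity sum to 0, e.g. 1 + exp(2*I*pi/3) + exp(-2*I*pi/3) = 0.)
A character is irreducible iff <chi, chi> = 1, so this representation is reducible.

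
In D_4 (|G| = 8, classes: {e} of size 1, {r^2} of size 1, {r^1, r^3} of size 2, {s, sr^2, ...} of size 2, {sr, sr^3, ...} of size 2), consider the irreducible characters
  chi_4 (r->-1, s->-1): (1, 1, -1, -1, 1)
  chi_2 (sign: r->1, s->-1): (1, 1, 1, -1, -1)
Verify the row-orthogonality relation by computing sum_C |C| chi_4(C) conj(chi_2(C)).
Sum = 0; so <chi_4, chi_2> = 0 (distinct irreducibles are orthogonal).

Solution. Compute term by term over conjugacy classes (|C| * chi_4(C) * conj(chi_2(C))):
  1*(1)*conj(1) + 1*(1)*conj(1) + 2*(-1)*conj(1) + 2*(-1)*conj(-1) + 2*(1)*conj(-1)
  = (1) + (1) + (-2) + (2) + (-2)
  = 0.
Dividing by |G| = 8 gives 0/8 = 0, matching the row-orthogonality relation <chi_4, chi_2> = [chi_4 = chi_2].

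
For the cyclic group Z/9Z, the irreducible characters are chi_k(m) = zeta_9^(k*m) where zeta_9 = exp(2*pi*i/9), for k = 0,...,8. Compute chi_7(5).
chi_7(5) = zeta_9^35 = exp(-2*I*pi/9)

Argument: chi_7(5) = zeta_9^(7*5) = zeta_9^35. Since zeta_9^9 = 1, this equals zeta_9^8 = exp(2*pi*i*8/9) = exp(-2*I*pi/9).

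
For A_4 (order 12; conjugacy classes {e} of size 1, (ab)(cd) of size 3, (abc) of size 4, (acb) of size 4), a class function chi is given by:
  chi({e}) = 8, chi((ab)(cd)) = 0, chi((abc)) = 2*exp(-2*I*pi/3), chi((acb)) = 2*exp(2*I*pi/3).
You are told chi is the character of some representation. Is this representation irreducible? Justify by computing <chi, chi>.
Not irreducible (reducible): <chi, chi> = 8 > 1.

Justification: <chi, chi> = (1/|G|) sum_C |C| * |chi(C)|^2 = (1/12)[1*|8|^2 + 3*|0|^2 + 4*|2*exp(-2*I*pi/3)|^2 + 4*|2*exp(2*I*pi/3)|^2]
  = (1/12)[(64) + (0) + (16) + (16)] = 96/12 = 8.
(Exp terms are combined using exp(i*s)*conj(exp(i*t)) = exp(i*(s-t)), and sums of them are collapsed using the identity that for every m > 1 the m distinct m-th roots of unity sum to 0, e.g. 1 + exp(2*I*pi/3) + exp(-2*I*pi/3) = 0.)
A character is irreducible iff <chi, chi> = 1, so this representation is reducible.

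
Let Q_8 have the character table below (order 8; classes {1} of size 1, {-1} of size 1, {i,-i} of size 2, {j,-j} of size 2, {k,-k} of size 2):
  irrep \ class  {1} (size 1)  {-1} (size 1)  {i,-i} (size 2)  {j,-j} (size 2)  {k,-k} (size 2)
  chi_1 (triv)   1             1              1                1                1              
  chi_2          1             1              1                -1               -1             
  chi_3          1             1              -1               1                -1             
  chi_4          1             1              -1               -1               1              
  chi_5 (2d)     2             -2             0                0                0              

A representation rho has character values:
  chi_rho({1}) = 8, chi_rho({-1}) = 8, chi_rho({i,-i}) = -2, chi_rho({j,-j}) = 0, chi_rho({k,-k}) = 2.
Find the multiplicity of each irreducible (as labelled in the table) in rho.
Multiplicities: chi_1: 2, chi_2: 1, chi_3: 2, chi_4: 3, chi_5: 0.

Derivation: Use <chi_rho, chi> = (1/|G|) sum_C |C| * chi_rho(C) * conj(chi(C)) with |G| = 8 for each irreducible chi in the table:
  <chi_rho, chi_1> = (1/8)[1*(8)*conj(1) + 1*(8)*conj(1) + 2*(-2)*conj(1) + 2*(0)*conj(1) + 2*(2)*conj(1)]
      = (1/8)[(8) + (8) + (-4) + (0) + (4)] = 16/8 = 2
  <chi_rho, chi_2> = (1/8)[1*(8)*conj(1) + 1*(8)*conj(1) + 2*(-2)*conj(1) + 2*(0)*conj(-1) + 2*(2)*conj(-1)]
      = (1/8)[(8) + (8) + (-4) + (0) + (-4)] = 8/8 = 1
  <chi_rho, chi_3> = (1/8)[1*(8)*conj(1) + 1*(8)*conj(1) + 2*(-2)*conj(-1) + 2*(0)*conj(1) + 2*(2)*conj(-1)]
      = (1/8)[(8) + (8) + (4) + (0) + (-4)] = 16/8 = 2
  <chi_rho, chi_4> = (1/8)[1*(8)*conj(1) + 1*(8)*conj(1) + 2*(-2)*conj(-1) + 2*(0)*conj(-1) + 2*(2)*conj(1)]
      = (1/8)[(8) + (8) + (4) + (0) + (4)] = 24/8 = 3
  <chi_rho, chi_5> = (1/8)[1*(8)*conj(2) + 1*(8)*conj(-2) + 2*(-2)*conj(0) + 2*(0)*conj(0) + 2*(2)*conj(0)]
      = (1/8)[(16) + (-16) + (0) + (0) + (0)] = 0/8 = 0
Dimension check: dim(rho) = sum (mult * dim) = 2*1 + 1*1 + 2*1 + 3*1 + 0*2 = 8 = chi_rho(e) = 8.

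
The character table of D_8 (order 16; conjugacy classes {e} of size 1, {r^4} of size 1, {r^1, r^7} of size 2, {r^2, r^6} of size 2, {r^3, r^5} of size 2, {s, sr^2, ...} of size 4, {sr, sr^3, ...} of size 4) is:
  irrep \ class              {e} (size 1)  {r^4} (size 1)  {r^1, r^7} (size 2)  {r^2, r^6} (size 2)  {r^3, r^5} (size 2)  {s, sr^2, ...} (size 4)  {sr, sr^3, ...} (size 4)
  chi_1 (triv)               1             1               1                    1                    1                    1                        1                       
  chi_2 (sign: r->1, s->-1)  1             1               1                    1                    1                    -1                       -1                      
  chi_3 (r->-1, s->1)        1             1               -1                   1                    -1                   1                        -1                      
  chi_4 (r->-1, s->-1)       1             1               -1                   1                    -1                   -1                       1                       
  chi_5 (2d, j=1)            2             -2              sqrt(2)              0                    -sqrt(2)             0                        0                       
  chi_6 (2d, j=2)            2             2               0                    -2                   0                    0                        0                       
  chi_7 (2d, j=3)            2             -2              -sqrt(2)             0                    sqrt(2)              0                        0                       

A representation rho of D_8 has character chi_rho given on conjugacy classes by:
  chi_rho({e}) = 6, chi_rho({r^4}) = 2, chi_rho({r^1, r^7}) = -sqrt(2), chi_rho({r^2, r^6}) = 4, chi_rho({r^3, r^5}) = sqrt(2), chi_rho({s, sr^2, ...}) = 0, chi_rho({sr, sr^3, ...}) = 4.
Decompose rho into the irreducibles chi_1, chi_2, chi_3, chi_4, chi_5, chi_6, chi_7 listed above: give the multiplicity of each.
Multiplicities: chi_1: 2, chi_2: 0, chi_3: 0, chi_4: 2, chi_5: 0, chi_6: 0, chi_7: 1.

Explanation: Use <chi_rho, chi> = (1/|G|) sum_C |C| * chi_rho(C) * conj(chi(C)) with |G| = 16 for each irreducible chi in the table:
  <chi_rho, chi_1> = (1/16)[1*(6)*conj(1) + 1*(2)*conj(1) + 2*(-sqrt(2))*conj(1) + 2*(4)*conj(1) + 2*(sqrt(2))*conj(1) + 4*(0)*conj(1) + 4*(4)*conj(1)]
      = (1/16)[(6) + (2) + (-2*sqrt(2)) + (8) + (2*sqrt(2)) + (0) + (16)] = 32/16 = 2
  <chi_rho, chi_2> = (1/16)[1*(6)*conj(1) + 1*(2)*conj(1) + 2*(-sqrt(2))*conj(1) + 2*(4)*conj(1) + 2*(sqrt(2))*conj(1) + 4*(0)*conj(-1) + 4*(4)*conj(-1)]
      = (1/16)[(6) + (2) + (-2*sqrt(2)) + (8) + (2*sqrt(2)) + (0) + (-16)] = 0/16 = 0
  <chi_rho, chi_3> = (1/16)[1*(6)*conj(1) + 1*(2)*conj(1) + 2*(-sqrt(2))*conj(-1) + 2*(4)*conj(1) + 2*(sqrt(2))*conj(-1) + 4*(0)*conj(1) + 4*(4)*conj(-1)]
      = (1/16)[(6) + (2) + (2*sqrt(2)) + (8) + (-2*sqrt(2)) + (0) + (-16)] = 0/16 = 0
  <chi_rho, chi_4> = (1/16)[1*(6)*conj(1) + 1*(2)*conj(1) + 2*(-sqrt(2))*conj(-1) + 2*(4)*conj(1) + 2*(sqrt(2))*conj(-1) + 4*(0)*conj(-1) + 4*(4)*conj(1)]
      = (1/16)[(6) + (2) + (2*sqrt(2)) + (8) + (-2*sqrt(2)) + (0) + (16)] = 32/16 = 2
  <chi_rho, chi_5> = (1/16)[1*(6)*conj(2) + 1*(2)*conj(-2) + 2*(-sqrt(2))*conj(sqrt(2)) + 2*(4)*conj(0) + 2*(sqrt(2))*conj(-sqrt(2)) + 4*(0)*conj(0) + 4*(4)*conj(0)]
      = (1/16)[(12) + (-4) + (-4) + (0) + (-4) + (0) + (0)] = 0/16 = 0
  <chi_rho, chi_6> = (1/16)[1*(6)*conj(2) + 1*(2)*conj(2) + 2*(-sqrt(2))*conj(0) + 2*(4)*conj(-2) + 2*(sqrt(2))*conj(0) + 4*(0)*conj(0) + 4*(4)*conj(0)]
      = (1/16)[(12) + (4) + (0) + (-16) + (0) + (0) + (0)] = 0/16 = 0
  <chi_rho, chi_7> = (1/16)[1*(6)*conj(2) + 1*(2)*conj(-2) + 2*(-sqrt(2))*conj(-sqrt(2)) + 2*(4)*conj(0) + 2*(sqrt(2))*conj(sqrt(2)) + 4*(0)*conj(0) + 4*(4)*conj(0)]
      = (1/16)[(12) + (-4) + (4) + (0) + (4) + (0) + (0)] = 16/16 = 1
Dimension check: dim(rho) = sum (mult * dim) = 2*1 + 0*1 + 0*1 + 2*1 + 0*2 + 0*2 + 1*2 = 6 = chi_rho(e) = 6.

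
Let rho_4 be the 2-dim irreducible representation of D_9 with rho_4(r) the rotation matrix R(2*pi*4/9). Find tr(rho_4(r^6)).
chi_{rho_4}(r^6) = 2*cos(2*pi*4*6/9) = -1

Derivation: rho_4(r^6) is rotation by angle 2*pi*4*6/9, whose trace is 2*cos(2*pi*4*6/9) = -1.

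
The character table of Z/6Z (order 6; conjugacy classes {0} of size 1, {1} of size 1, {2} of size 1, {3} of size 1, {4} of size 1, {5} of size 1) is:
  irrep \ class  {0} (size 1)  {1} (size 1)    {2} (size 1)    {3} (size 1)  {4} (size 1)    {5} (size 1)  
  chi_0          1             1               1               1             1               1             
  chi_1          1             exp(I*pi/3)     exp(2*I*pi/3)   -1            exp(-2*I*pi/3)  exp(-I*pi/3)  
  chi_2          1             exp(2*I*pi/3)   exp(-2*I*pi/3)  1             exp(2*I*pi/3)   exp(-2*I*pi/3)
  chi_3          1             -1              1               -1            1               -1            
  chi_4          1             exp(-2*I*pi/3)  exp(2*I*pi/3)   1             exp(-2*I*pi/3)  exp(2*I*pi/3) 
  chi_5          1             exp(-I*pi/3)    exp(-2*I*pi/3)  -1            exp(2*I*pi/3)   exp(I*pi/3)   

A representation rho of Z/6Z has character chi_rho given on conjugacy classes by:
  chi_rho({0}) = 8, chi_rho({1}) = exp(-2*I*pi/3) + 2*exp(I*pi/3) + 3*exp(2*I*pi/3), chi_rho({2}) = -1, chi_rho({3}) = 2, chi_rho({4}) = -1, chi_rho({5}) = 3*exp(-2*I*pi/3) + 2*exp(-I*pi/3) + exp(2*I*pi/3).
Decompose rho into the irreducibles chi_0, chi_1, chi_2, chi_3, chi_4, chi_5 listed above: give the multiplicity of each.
Multiplicities: chi_0: 1, chi_1: 2, chi_2: 3, chi_3: 1, chi_4: 1, chi_5: 0.

Use <chi_rho, chi> = (1/|G|) sum_C |C| * chi_rho(C) * conj(chi(C)) with |G| = 6 for each irreducible chi in the table:
  <chi_rho, chi_0> = (1/6)[1*(8)*conj(1) + 1*(exp(-2*I*pi/3) + 2*exp(I*pi/3) + 3*exp(2*I*pi/3))*conj(1) + 1*(-1)*conj(1) + 1*(2)*conj(1) + 1*(-1)*conj(1) + 1*(3*exp(-2*I*pi/3) + 2*exp(-I*pi/3) + exp(2*I*pi/3))*conj(1)]
      = (1/6)[(8) + (exp(-2*I*pi/3) + 2*exp(I*pi/3) + 3*exp(2*I*pi/3)) + (-1) + (2) + (-1) + (3*exp(-2*I*pi/3) + 2*exp(-I*pi/3) + exp(2*I*pi/3))] = 6/6 = 1
  <chi_rho, chi_1> = (1/6)[1*(8)*conj(1) + 1*(exp(-2*I*pi/3) + 2*exp(I*pi/3) + 3*exp(2*I*pi/3))*conj(exp(I*pi/3)) + 1*(-1)*conj(exp(2*I*pi/3)) + 1*(2)*conj(-1) + 1*(-1)*conj(exp(-2*I*pi/3)) + 1*(3*exp(-2*I*pi/3) + 2*exp(-I*pi/3) + exp(2*I*pi/3))*conj(exp(-I*pi/3))]
      = (1/6)[(8) + (1 + 3*exp(I*pi/3)) + (3 + 2*exp(-2*I*pi/3) + 3*exp(2*I*pi/3)) + (-2) + (3 + 3*exp(-2*I*pi/3) + 2*exp(2*I*pi/3)) + (1 + 3*exp(-I*pi/3))] = 12/6 = 2
  <chi_rho, chi_2> = (1/6)[1*(8)*conj(1) + 1*(exp(-2*I*pi/3) + 2*exp(I*pi/3) + 3*exp(2*I*pi/3))*conj(exp(2*I*pi/3)) + 1*(-1)*conj(exp(-2*I*pi/3)) + 1*(2)*conj(1) + 1*(-1)*conj(exp(2*I*pi/3)) + 1*(3*exp(-2*I*pi/3) + 2*exp(-I*pi/3) + exp(2*I*pi/3))*conj(exp(-2*I*pi/3))]
      = (1/6)[(8) + (3 + 2*exp(-I*pi/3) + exp(2*I*pi/3)) + (3 + 3*exp(-2*I*pi/3) + 2*exp(2*I*pi/3)) + (2) + (3 + 2*exp(-2*I*pi/3) + 3*exp(2*I*pi/3)) + (3 + exp(-2*I*pi/3) + 2*exp(I*pi/3))] = 18/6 = 3
  <chi_rho, chi_3> = (1/6)[1*(8)*conj(1) + 1*(exp(-2*I*pi/3) + 2*exp(I*pi/3) + 3*exp(2*I*pi/3))*conj(-1) + 1*(-1)*conj(1) + 1*(2)*conj(-1) + 1*(-1)*conj(1) + 1*(3*exp(-2*I*pi/3) + 2*exp(-I*pi/3) + exp(2*I*pi/3))*conj(-1)]
      = (1/6)[(8) + (-3*exp(2*I*pi/3) - 2*exp(I*pi/3) - exp(-2*I*pi/3)) + (-1) + (-2) + (-1) + (-exp(2*I*pi/3) - 2*exp(-I*pi/3) - 3*exp(-2*I*pi/3))] = 6/6 = 1
  <chi_rho, chi_4> = (1/6)[1*(8)*conj(1) + 1*(exp(-2*I*pi/3) + 2*exp(I*pi/3) + 3*exp(2*I*pi/3))*conj(exp(-2*I*pi/3)) + 1*(-1)*conj(exp(2*I*pi/3)) + 1*(2)*conj(1) + 1*(-1)*conj(exp(-2*I*pi/3)) + 1*(3*exp(-2*I*pi/3) + 2*exp(-I*pi/3) + exp(2*I*pi/3))*conj(exp(2*I*pi/3))]
      = (1/6)[(8) + (-1 + 3*exp(-2*I*pi/3)) + (3 + 2*exp(-2*I*pi/3) + 3*exp(2*I*pi/3)) + (2) + (3 + 3*exp(-2*I*pi/3) + 2*exp(2*I*pi/3)) + (-1 + 3*exp(2*I*pi/3))] = 6/6 = 1
  <chi_rho, chi_5> = (1/6)[1*(8)*conj(1) + 1*(exp(-2*I*pi/3) + 2*exp(I*pi/3) + 3*exp(2*I*pi/3))*conj(exp(-I*pi/3)) + 1*(-1)*conj(exp(-2*I*pi/3)) + 1*(2)*conj(-1) + 1*(-1)*conj(exp(2*I*pi/3)) + 1*(3*exp(-2*I*pi/3) + 2*exp(-I*pi/3) + exp(2*I*pi/3))*conj(exp(I*pi/3))]
      = (1/6)[(8) + (-3 + exp(-I*pi/3) + 2*exp(2*I*pi/3)) + (3 + 3*exp(-2*I*pi/3) + 2*exp(2*I*pi/3)) + (-2) + (3 + 2*exp(-2*I*pi/3) + 3*exp(2*I*pi/3)) + (-3 + 2*exp(-2*I*pi/3) + exp(I*pi/3))] = 0/6 = 0
(Exp terms are combined using exp(i*s)*conj(exp(i*t)) = exp(i*(s-t)), and sums of them are collapsed using the identity that for every m > 1 the m distinct m-th roots of unity sum to 0, e.g. 1 + exp(2*I*pi/3) + exp(-2*I*pi/3) = 0.)
Dimension check: dim(rho) = sum (mult * dim) = 1*1 + 2*1 + 3*1 + 1*1 + 1*1 + 0*1 = 8 = chi_rho(e) = 8.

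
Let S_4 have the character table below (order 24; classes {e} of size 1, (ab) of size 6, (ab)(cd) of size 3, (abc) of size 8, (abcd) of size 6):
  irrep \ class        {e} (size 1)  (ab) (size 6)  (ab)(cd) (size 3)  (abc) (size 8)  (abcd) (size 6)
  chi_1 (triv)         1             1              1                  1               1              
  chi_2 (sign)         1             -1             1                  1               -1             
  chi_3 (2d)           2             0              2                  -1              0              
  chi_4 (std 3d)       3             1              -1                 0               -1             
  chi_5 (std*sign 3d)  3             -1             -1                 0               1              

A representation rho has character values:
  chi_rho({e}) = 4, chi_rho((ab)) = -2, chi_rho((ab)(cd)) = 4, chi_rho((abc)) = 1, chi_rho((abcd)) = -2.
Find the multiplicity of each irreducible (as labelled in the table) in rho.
Multiplicities: chi_1: 0, chi_2: 2, chi_3: 1, chi_4: 0, chi_5: 0.

Use <chi_rho, chi> = (1/|G|) sum_C |C| * chi_rho(C) * conj(chi(C)) with |G| = 24 for each irreducible chi in the table:
  <chi_rho, chi_1> = (1/24)[1*(4)*conj(1) + 6*(-2)*conj(1) + 3*(4)*conj(1) + 8*(1)*conj(1) + 6*(-2)*conj(1)]
      = (1/24)[(4) + (-12) + (12) + (8) + (-12)] = 0/24 = 0
  <chi_rho, chi_2> = (1/24)[1*(4)*conj(1) + 6*(-2)*conj(-1) + 3*(4)*conj(1) + 8*(1)*conj(1) + 6*(-2)*conj(-1)]
      = (1/24)[(4) + (12) + (12) + (8) + (12)] = 48/24 = 2
  <chi_rho, chi_3> = (1/24)[1*(4)*conj(2) + 6*(-2)*conj(0) + 3*(4)*conj(2) + 8*(1)*conj(-1) + 6*(-2)*conj(0)]
      = (1/24)[(8) + (0) + (24) + (-8) + (0)] = 24/24 = 1
  <chi_rho, chi_4> = (1/24)[1*(4)*conj(3) + 6*(-2)*conj(1) + 3*(4)*conj(-1) + 8*(1)*conj(0) + 6*(-2)*conj(-1)]
      = (1/24)[(12) + (-12) + (-12) + (0) + (12)] = 0/24 = 0
  <chi_rho, chi_5> = (1/24)[1*(4)*conj(3) + 6*(-2)*conj(-1) + 3*(4)*conj(-1) + 8*(1)*conj(0) + 6*(-2)*conj(1)]
      = (1/24)[(12) + (12) + (-12) + (0) + (-12)] = 0/24 = 0
Dimension check: dim(rho) = sum (mult * dim) = 0*1 + 2*1 + 1*2 + 0*3 + 0*3 = 4 = chi_rho(e) = 4.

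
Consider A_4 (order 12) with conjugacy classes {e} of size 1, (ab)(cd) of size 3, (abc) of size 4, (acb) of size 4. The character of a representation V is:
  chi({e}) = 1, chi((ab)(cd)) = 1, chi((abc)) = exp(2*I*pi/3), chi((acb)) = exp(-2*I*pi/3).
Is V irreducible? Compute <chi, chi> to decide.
Irreducible: <chi, chi> = 1.

Proof sketch: <chi, chi> = (1/|G|) sum_C |C| * |chi(C)|^2 = (1/12)[1*|1|^2 + 3*|1|^2 + 4*|exp(2*I*pi/3)|^2 + 4*|exp(-2*I*pi/3)|^2]
  = (1/12)[(1) + (3) + (4) + (4)] = 12/12 = 1.
(Exp terms are combined using exp(i*s)*conj(exp(i*t)) = exp(i*(s-t)), and sums of them are collapsed using the identity that for every m > 1 the m distinct m-th roots of unity sum to 0, e.g. 1 + exp(2*I*pi/3) + exp(-2*I*pi/3) = 0.)
A character is irreducible iff <chi, chi> = 1, so this representation is irreducible.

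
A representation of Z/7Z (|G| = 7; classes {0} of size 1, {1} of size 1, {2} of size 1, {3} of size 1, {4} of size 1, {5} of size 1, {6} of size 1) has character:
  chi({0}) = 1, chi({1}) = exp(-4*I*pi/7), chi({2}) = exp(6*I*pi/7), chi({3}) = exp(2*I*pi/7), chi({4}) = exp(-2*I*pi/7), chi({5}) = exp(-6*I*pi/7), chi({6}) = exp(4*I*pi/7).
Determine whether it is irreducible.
Irreducible: <chi, chi> = 1.

Argument: <chi, chi> = (1/|G|) sum_C |C| * |chi(C)|^2 = (1/7)[1*|1|^2 + 1*|exp(-4*I*pi/7)|^2 + 1*|exp(6*I*pi/7)|^2 + 1*|exp(2*I*pi/7)|^2 + 1*|exp(-2*I*pi/7)|^2 + 1*|exp(-6*I*pi/7)|^2 + 1*|exp(4*I*pi/7)|^2]
  = (1/7)[(1) + (1) + (1) + (1) + (1) + (1) + (1)] = 7/7 = 1.
(Exp terms are combined using exp(i*s)*conj(exp(i*t)) = exp(i*(s-t)), and sums of them are collapsed using the identity that for every m > 1 the m distinct m-th roots of unity sum to 0, e.g. 1 + exp(2*I*pi/3) + exp(-2*I*pi/3) = 0.)
A character is irreducible iff <chi, chi> = 1, so this representation is irreducible.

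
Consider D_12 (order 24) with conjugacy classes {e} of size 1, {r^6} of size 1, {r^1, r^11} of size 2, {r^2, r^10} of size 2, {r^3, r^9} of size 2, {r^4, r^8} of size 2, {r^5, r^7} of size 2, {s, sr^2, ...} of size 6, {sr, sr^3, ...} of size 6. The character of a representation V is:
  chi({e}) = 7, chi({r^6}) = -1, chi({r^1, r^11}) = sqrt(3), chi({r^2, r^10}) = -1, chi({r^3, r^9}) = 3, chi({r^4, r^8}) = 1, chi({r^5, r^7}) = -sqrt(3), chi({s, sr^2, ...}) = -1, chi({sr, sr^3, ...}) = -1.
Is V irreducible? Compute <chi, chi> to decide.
Not irreducible (reducible): <chi, chi> = 4 > 1.

<chi, chi> = (1/|G|) sum_C |C| * |chi(C)|^2 = (1/24)[1*|7|^2 + 1*|-1|^2 + 2*|sqrt(3)|^2 + 2*|-1|^2 + 2*|3|^2 + 2*|1|^2 + 2*|-sqrt(3)|^2 + 6*|-1|^2 + 6*|-1|^2]
  = (1/24)[(49) + (1) + (6) + (2) + (18) + (2) + (6) + (6) + (6)] = 96/24 = 4.
A character is irreducible iff <chi, chi> = 1, so this representation is reducible.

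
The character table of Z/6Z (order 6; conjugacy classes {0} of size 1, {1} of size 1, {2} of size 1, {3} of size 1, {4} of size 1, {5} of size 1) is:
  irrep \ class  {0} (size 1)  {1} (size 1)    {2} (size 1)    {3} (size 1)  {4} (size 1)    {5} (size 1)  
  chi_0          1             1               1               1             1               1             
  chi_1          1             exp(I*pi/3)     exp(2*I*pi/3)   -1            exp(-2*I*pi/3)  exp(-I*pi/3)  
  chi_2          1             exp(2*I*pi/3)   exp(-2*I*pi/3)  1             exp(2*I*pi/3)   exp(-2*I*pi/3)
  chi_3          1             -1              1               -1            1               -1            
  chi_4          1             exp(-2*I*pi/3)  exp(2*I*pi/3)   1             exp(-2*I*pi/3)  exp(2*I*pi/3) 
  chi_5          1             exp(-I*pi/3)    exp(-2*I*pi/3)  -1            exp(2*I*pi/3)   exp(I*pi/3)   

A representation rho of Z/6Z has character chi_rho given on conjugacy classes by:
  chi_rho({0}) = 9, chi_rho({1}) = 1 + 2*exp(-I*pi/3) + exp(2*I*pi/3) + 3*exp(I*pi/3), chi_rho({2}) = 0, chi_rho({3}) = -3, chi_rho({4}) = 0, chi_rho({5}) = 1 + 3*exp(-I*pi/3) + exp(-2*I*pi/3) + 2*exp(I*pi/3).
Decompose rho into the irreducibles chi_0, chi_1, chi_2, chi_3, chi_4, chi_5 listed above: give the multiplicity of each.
Multiplicities: chi_0: 2, chi_1: 3, chi_2: 1, chi_3: 1, chi_4: 0, chi_5: 2.

Proof sketch: Use <chi_rho, chi> = (1/|G|) sum_C |C| * chi_rho(C) * conj(chi(C)) with |G| = 6 for each irreducible chi in the table:
  <chi_rho, chi_0> = (1/6)[1*(9)*conj(1) + 1*(1 + 2*exp(-I*pi/3) + exp(2*I*pi/3) + 3*exp(I*pi/3))*conj(1) + 1*(0)*conj(1) + 1*(-3)*conj(1) + 1*(0)*conj(1) + 1*(1 + 3*exp(-I*pi/3) + exp(-2*I*pi/3) + 2*exp(I*pi/3))*conj(1)]
      = (1/6)[(9) + (1 + 2*exp(-I*pi/3) + exp(2*I*pi/3) + 3*exp(I*pi/3)) + (0) + (-3) + (0) + (1 + 3*exp(-I*pi/3) + exp(-2*I*pi/3) + 2*exp(I*pi/3))] = 12/6 = 2
  <chi_rho, chi_1> = (1/6)[1*(9)*conj(1) + 1*(1 + 2*exp(-I*pi/3) + exp(2*I*pi/3) + 3*exp(I*pi/3))*conj(exp(I*pi/3)) + 1*(0)*conj(exp(2*I*pi/3)) + 1*(-3)*conj(-1) + 1*(0)*conj(exp(-2*I*pi/3)) + 1*(1 + 3*exp(-I*pi/3) + exp(-2*I*pi/3) + 2*exp(I*pi/3))*conj(exp(-I*pi/3))]
      = (1/6)[(9) + (3 + 2*exp(-2*I*pi/3) + exp(-I*pi/3) + exp(I*pi/3)) + (0) + (3) + (0) + (3 + exp(-I*pi/3) + exp(I*pi/3) + 2*exp(2*I*pi/3))] = 18/6 = 3
  <chi_rho, chi_2> = (1/6)[1*(9)*conj(1) + 1*(1 + 2*exp(-I*pi/3) + exp(2*I*pi/3) + 3*exp(I*pi/3))*conj(exp(2*I*pi/3)) + 1*(0)*conj(exp(-2*I*pi/3)) + 1*(-3)*conj(1) + 1*(0)*conj(exp(2*I*pi/3)) + 1*(1 + 3*exp(-I*pi/3) + exp(-2*I*pi/3) + 2*exp(I*pi/3))*conj(exp(-2*I*pi/3))]
      = (1/6)[(9) + (-1 + 3*exp(-I*pi/3) + exp(-2*I*pi/3)) + (0) + (-3) + (0) + (-1 + exp(2*I*pi/3) + 3*exp(I*pi/3))] = 6/6 = 1
  <chi_rho, chi_3> = (1/6)[1*(9)*conj(1) + 1*(1 + 2*exp(-I*pi/3) + exp(2*I*pi/3) + 3*exp(I*pi/3))*conj(-1) + 1*(0)*conj(1) + 1*(-3)*conj(-1) + 1*(0)*conj(1) + 1*(1 + 3*exp(-I*pi/3) + exp(-2*I*pi/3) + 2*exp(I*pi/3))*conj(-1)]
      = (1/6)[(9) + (-1 - 3*exp(I*pi/3) - exp(2*I*pi/3) - 2*exp(-I*pi/3)) + (0) + (3) + (0) + (-1 - 2*exp(I*pi/3) - exp(-2*I*pi/3) - 3*exp(-I*pi/3))] = 6/6 = 1
  <chi_rho, chi_4> = (1/6)[1*(9)*conj(1) + 1*(1 + 2*exp(-I*pi/3) + exp(2*I*pi/3) + 3*exp(I*pi/3))*conj(exp(-2*I*pi/3)) + 1*(0)*conj(exp(2*I*pi/3)) + 1*(-3)*conj(1) + 1*(0)*conj(exp(-2*I*pi/3)) + 1*(1 + 3*exp(-I*pi/3) + exp(-2*I*pi/3) + 2*exp(I*pi/3))*conj(exp(2*I*pi/3))]
      = (1/6)[(9) + (-3 + exp(-2*I*pi/3) + exp(2*I*pi/3) + 2*exp(I*pi/3)) + (0) + (-3) + (0) + (-3 + 2*exp(-I*pi/3) + exp(-2*I*pi/3) + exp(2*I*pi/3))] = 0/6 = 0
  <chi_rho, chi_5> = (1/6)[1*(9)*conj(1) + 1*(1 + 2*exp(-I*pi/3) + exp(2*I*pi/3) + 3*exp(I*pi/3))*conj(exp(-I*pi/3)) + 1*(0)*conj(exp(-2*I*pi/3)) + 1*(-3)*conj(-1) + 1*(0)*conj(exp(2*I*pi/3)) + 1*(1 + 3*exp(-I*pi/3) + exp(-2*I*pi/3) + 2*exp(I*pi/3))*conj(exp(I*pi/3))]
      = (1/6)[(9) + (1 + exp(I*pi/3) + 3*exp(2*I*pi/3)) + (0) + (3) + (0) + (1 + 3*exp(-2*I*pi/3) + exp(-I*pi/3))] = 12/6 = 2
(Exp terms are combined using exp(i*s)*conj(exp(i*t)) = exp(i*(s-t)), and sums of them are collapsed using the identity that for every m > 1 the m distinct m-th roots of unity sum to 0, e.g. 1 + exp(2*I*pi/3) + exp(-2*I*pi/3) = 0.)
Dimension check: dim(rho) = sum (mult * dim) = 2*1 + 3*1 + 1*1 + 1*1 + 0*1 + 2*1 = 9 = chi_rho(e) = 9.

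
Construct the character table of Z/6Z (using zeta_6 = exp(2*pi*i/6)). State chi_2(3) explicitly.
Character table of Z/6Z (irreps indexed chi_0,...,chi_5 with chi_k(m) = zeta_6^(k*m), zeta_6 = exp(2*pi*i/6)):
  irrep \ class  {0} (size 1)  {1} (size 1)    {2} (size 1)    {3} (size 1)  {4} (size 1)    {5} (size 1)  
  chi_0          1             1               1               1             1               1             
  chi_1          1             exp(I*pi/3)     exp(2*I*pi/3)   -1            exp(-2*I*pi/3)  exp(-I*pi/3)  
  chi_2          1             exp(2*I*pi/3)   exp(-2*I*pi/3)  1             exp(2*I*pi/3)   exp(-2*I*pi/3)
  chi_3          1             -1              1               -1            1               -1            
  chi_4          1             exp(-2*I*pi/3)  exp(2*I*pi/3)   1             exp(-2*I*pi/3)  exp(2*I*pi/3) 
  chi_5          1             exp(-I*pi/3)    exp(-2*I*pi/3)  -1            exp(2*I*pi/3)   exp(I*pi/3)   

Spot check: chi_2(3) = zeta_6^(2*3) = zeta_6^6 = 1.

Working: Z/6Z is abelian, so all 6 irreducible complex representations are 1-dimensional. They are given by chi_k(m) = zeta_6^(k*m) for k = 0,...,5. Row orthogonality: sum_m chi_k(m) conj(chi_l(m)) = 6 * [k = l].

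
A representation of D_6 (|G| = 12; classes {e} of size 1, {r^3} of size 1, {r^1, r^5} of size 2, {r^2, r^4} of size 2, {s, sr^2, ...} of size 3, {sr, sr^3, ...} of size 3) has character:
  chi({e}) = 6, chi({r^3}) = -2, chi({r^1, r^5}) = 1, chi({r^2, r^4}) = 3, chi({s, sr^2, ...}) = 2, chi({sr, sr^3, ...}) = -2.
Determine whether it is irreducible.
Not irreducible (reducible): <chi, chi> = 7 > 1.

Why: <chi, chi> = (1/|G|) sum_C |C| * |chi(C)|^2 = (1/12)[1*|6|^2 + 1*|-2|^2 + 2*|1|^2 + 2*|3|^2 + 3*|2|^2 + 3*|-2|^2]
  = (1/12)[(36) + (4) + (2) + (18) + (12) + (12)] = 84/12 = 7.
A character is irreducible iff <chi, chi> = 1, so this representation is reducible.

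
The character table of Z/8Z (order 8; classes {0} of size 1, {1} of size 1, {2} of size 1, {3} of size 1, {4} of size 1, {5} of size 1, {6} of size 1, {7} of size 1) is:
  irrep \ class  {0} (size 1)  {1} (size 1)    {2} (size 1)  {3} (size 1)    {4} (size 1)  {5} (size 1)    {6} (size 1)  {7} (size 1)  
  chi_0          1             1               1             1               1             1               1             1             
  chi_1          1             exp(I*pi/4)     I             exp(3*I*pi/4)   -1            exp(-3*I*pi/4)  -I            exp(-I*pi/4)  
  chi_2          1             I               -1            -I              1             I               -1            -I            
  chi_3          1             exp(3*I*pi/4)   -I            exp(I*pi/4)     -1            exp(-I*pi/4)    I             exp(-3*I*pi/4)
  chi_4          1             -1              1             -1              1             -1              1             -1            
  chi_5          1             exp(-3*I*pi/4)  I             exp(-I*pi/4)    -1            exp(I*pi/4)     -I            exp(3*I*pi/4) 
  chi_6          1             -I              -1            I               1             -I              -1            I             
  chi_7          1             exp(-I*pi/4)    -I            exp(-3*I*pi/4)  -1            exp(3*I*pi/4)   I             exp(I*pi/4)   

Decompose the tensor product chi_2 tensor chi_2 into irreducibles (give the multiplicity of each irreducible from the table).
chi_2 tensor chi_2 = chi_4 (all other irreducibles have multiplicity 0).

Solution. The character of a tensor product is the pointwise product (chi_2 * chi_2)(C) = chi_2(C) * chi_2(C):
  {0}: (1)*(1), {1}: (I)*(I), {2}: (-1)*(-1), {3}: (-I)*(-I), {4}: (1)*(1), {5}: (I)*(I), {6}: (-1)*(-1), {7}: (-I)*(-I)
so (chi_2 * chi_2) takes values
  {0} -> 1, {1} -> -1, {2} -> 1, {3} -> -1, {4} -> 1, {5} -> -1, {6} -> 1, {7} -> -1.
Now take the inner product of this character with each irreducible chi from the table, <chi_2*chi_2, chi> = (1/8) sum_C |C| (chi_2*chi_2)(C) conj(chi(C)):
  <chi_2*chi_2, chi_0> = (1/8)[1*(1)*conj(1) + 1*(-1)*conj(1) + 1*(1)*conj(1) + 1*(-1)*conj(1) + 1*(1)*conj(1) + 1*(-1)*conj(1) + 1*(1)*conj(1) + 1*(-1)*conj(1)]
      = (1/8)[(1) + (-1) + (1) + (-1) + (1) + (-1) + (1) + (-1)] = 0/8 = 0
  <chi_2*chi_2, chi_1> = (1/8)[1*(1)*conj(1) + 1*(-1)*conj(exp(I*pi/4)) + 1*(1)*conj(I) + 1*(-1)*conj(exp(3*I*pi/4)) + 1*(1)*conj(-1) + 1*(-1)*conj(exp(-3*I*pi/4)) + 1*(1)*conj(-I) + 1*(-1)*conj(exp(-I*pi/4))]
      = (1/8)[(1) + (-exp(-I*pi/4)) + (-I) + (-exp(-3*I*pi/4)) + (-1) + (-exp(3*I*pi/4)) + (I) + (-exp(I*pi/4))] = 0/8 = 0
  <chi_2*chi_2, chi_2> = (1/8)[1*(1)*conj(1) + 1*(-1)*conj(I) + 1*(1)*conj(-1) + 1*(-1)*conj(-I) + 1*(1)*conj(1) + 1*(-1)*conj(I) + 1*(1)*conj(-1) + 1*(-1)*conj(-I)]
      = (1/8)[(1) + (I) + (-1) + (-I) + (1) + (I) + (-1) + (-I)] = 0/8 = 0
  <chi_2*chi_2, chi_3> = (1/8)[1*(1)*conj(1) + 1*(-1)*conj(exp(3*I*pi/4)) + 1*(1)*conj(-I) + 1*(-1)*conj(exp(I*pi/4)) + 1*(1)*conj(-1) + 1*(-1)*conj(exp(-I*pi/4)) + 1*(1)*conj(I) + 1*(-1)*conj(exp(-3*I*pi/4))]
      = (1/8)[(1) + (-exp(-3*I*pi/4)) + (I) + (-exp(-I*pi/4)) + (-1) + (-exp(I*pi/4)) + (-I) + (-exp(3*I*pi/4))] = 0/8 = 0
  <chi_2*chi_2, chi_4> = (1/8)[1*(1)*conj(1) + 1*(-1)*conj(-1) + 1*(1)*conj(1) + 1*(-1)*conj(-1) + 1*(1)*conj(1) + 1*(-1)*conj(-1) + 1*(1)*conj(1) + 1*(-1)*conj(-1)]
      = (1/8)[(1) + (1) + (1) + (1) + (1) + (1) + (1) + (1)] = 8/8 = 1
  <chi_2*chi_2, chi_5> = (1/8)[1*(1)*conj(1) + 1*(-1)*conj(exp(-3*I*pi/4)) + 1*(1)*conj(I) + 1*(-1)*conj(exp(-I*pi/4)) + 1*(1)*conj(-1) + 1*(-1)*conj(exp(I*pi/4)) + 1*(1)*conj(-I) + 1*(-1)*conj(exp(3*I*pi/4))]
      = (1/8)[(1) + (-exp(3*I*pi/4)) + (-I) + (-exp(I*pi/4)) + (-1) + (-exp(-I*pi/4)) + (I) + (-exp(-3*I*pi/4))] = 0/8 = 0
  <chi_2*chi_2, chi_6> = (1/8)[1*(1)*conj(1) + 1*(-1)*conj(-I) + 1*(1)*conj(-1) + 1*(-1)*conj(I) + 1*(1)*conj(1) + 1*(-1)*conj(-I) + 1*(1)*conj(-1) + 1*(-1)*conj(I)]
      = (1/8)[(1) + (-I) + (-1) + (I) + (1) + (-I) + (-1) + (I)] = 0/8 = 0
  <chi_2*chi_2, chi_7> = (1/8)[1*(1)*conj(1) + 1*(-1)*conj(exp(-I*pi/4)) + 1*(1)*conj(-I) + 1*(-1)*conj(exp(-3*I*pi/4)) + 1*(1)*conj(-1) + 1*(-1)*conj(exp(3*I*pi/4)) + 1*(1)*conj(I) + 1*(-1)*conj(exp(I*pi/4))]
      = (1/8)[(1) + (-exp(I*pi/4)) + (I) + (-exp(3*I*pi/4)) + (-1) + (-exp(-3*I*pi/4)) + (-I) + (-exp(-I*pi/4))] = 0/8 = 0
(Exp terms are combined using exp(i*s)*conj(exp(i*t)) = exp(i*(s-t)), and sums of them are collapsed using the identity that for every m > 1 the m distinct m-th roots of unity sum to 0, e.g. 1 + exp(2*I*pi/3) + exp(-2*I*pi/3) = 0.)
Hence the multiplicities are chi_4: 1. Dimension check: dim(chi_2)*dim(chi_2) = 1*1 = 1 and sum (mult * dim) = 1*1 = 1.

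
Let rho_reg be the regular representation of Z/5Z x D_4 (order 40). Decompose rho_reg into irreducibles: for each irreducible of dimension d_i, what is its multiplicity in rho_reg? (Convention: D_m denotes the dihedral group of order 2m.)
Each irreducible V_i of dimension d_i appears with multiplicity d_i, i.e. rho_reg = (direct sum over all irreducibles V_i) d_i V_i. The irreducible dimensions for Z/5Z x D_4 are 1, 1, 1, 1, 1, 1, 1, 1, 1, 1, 1, 1, 1, 1, 1, 1, 1, 1, 1, 1, 2, 2, 2, 2, 2: 20 irreducibles of dimension 1, each with multiplicity 1; 5 irreducibles of dimension 2, each with multiplicity 2. Total dimension 20*1*1 + 5*2*2 = 40 = |G|.

General theorem: in the regular representation of a finite group G, each irreducible appears with multiplicity equal to its dimension. Check: dim(rho_reg) = sum d_i^2 = 1 + 1 + 1 + 1 + 1 + 1 + 1 + 1 + 1 + 1 + 1 + 1 + 1 + 1 + 1 + 1 + 1 + 1 + 1 + 1 + 4 + 4 + 4 + 4 + 4 = 40 = |G|.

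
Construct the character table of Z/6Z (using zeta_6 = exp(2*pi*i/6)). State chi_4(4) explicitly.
Character table of Z/6Z (irreps indexed chi_0,...,chi_5 with chi_k(m) = zeta_6^(k*m), zeta_6 = exp(2*pi*i/6)):
  irrep \ class  {0} (size 1)  {1} (size 1)    {2} (size 1)    {3} (size 1)  {4} (size 1)    {5} (size 1)  
  chi_0          1             1               1               1             1               1             
  chi_1          1             exp(I*pi/3)     exp(2*I*pi/3)   -1            exp(-2*I*pi/3)  exp(-I*pi/3)  
  chi_2          1             exp(2*I*pi/3)   exp(-2*I*pi/3)  1             exp(2*I*pi/3)   exp(-2*I*pi/3)
  chi_3          1             -1              1               -1            1               -1            
  chi_4          1             exp(-2*I*pi/3)  exp(2*I*pi/3)   1             exp(-2*I*pi/3)  exp(2*I*pi/3) 
  chi_5          1             exp(-I*pi/3)    exp(-2*I*pi/3)  -1            exp(2*I*pi/3)   exp(I*pi/3)   

Spot check: chi_4(4) = zeta_6^(4*4) = zeta_6^16 = exp(-2*I*pi/3).

Proof sketch: Z/6Z is abelian, so all 6 irreducible complex representations are 1-dimensional. They are given by chi_k(m) = zeta_6^(k*m) for k = 0,...,5. Row orthogonality: sum_m chi_k(m) conj(chi_l(m)) = 6 * [k = l].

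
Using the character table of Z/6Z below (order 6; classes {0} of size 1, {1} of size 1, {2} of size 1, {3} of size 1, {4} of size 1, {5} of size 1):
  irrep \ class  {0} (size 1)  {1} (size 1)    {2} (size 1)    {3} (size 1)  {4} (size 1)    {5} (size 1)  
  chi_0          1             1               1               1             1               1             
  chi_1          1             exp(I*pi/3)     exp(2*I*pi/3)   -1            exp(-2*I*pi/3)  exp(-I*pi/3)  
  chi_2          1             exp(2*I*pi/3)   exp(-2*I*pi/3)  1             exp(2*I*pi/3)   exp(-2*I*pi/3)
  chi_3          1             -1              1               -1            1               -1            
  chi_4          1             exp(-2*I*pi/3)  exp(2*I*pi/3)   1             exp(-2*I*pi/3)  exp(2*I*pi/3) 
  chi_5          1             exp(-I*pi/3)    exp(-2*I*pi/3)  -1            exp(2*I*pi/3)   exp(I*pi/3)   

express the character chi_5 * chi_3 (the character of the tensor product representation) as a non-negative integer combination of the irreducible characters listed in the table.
chi_5 tensor chi_3 = chi_2 (all other irreducibles have multiplicity 0).

Explanation: The character of a tensor product is the pointwise product (chi_5 * chi_3)(C) = chi_5(C) * chi_3(C):
  {0}: (1)*(1), {1}: (exp(-I*pi/3))*(-1), {2}: (exp(-2*I*pi/3))*(1), {3}: (-1)*(-1), {4}: (exp(2*I*pi/3))*(1), {5}: (exp(I*pi/3))*(-1)
so (chi_5 * chi_3) takes values
  {0} -> 1, {1} -> -exp(-I*pi/3), {2} -> exp(-2*I*pi/3), {3} -> 1, {4} -> exp(2*I*pi/3), {5} -> -exp(I*pi/3).
Now take the inner product of this character with each irreducible chi from the table, <chi_5*chi_3, chi> = (1/6) sum_C |C| (chi_5*chi_3)(C) conj(chi(C)):
  <chi_5*chi_3, chi_0> = (1/6)[1*(1)*conj(1) + 1*(-exp(-I*pi/3))*conj(1) + 1*(exp(-2*I*pi/3))*conj(1) + 1*(1)*conj(1) + 1*(exp(2*I*pi/3))*conj(1) + 1*(-exp(I*pi/3))*conj(1)]
      = (1/6)[(1) + (-exp(-I*pi/3)) + (exp(-2*I*pi/3)) + (1) + (exp(2*I*pi/3)) + (-exp(I*pi/3))] = 0/6 = 0
  <chi_5*chi_3, chi_1> = (1/6)[1*(1)*conj(1) + 1*(-exp(-I*pi/3))*conj(exp(I*pi/3)) + 1*(exp(-2*I*pi/3))*conj(exp(2*I*pi/3)) + 1*(1)*conj(-1) + 1*(exp(2*I*pi/3))*conj(exp(-2*I*pi/3)) + 1*(-exp(I*pi/3))*conj(exp(-I*pi/3))]
      = (1/6)[(1) + (-exp(-2*I*pi/3)) + (exp(2*I*pi/3)) + (-1) + (exp(-2*I*pi/3)) + (-exp(2*I*pi/3))] = 0/6 = 0
  <chi_5*chi_3, chi_2> = (1/6)[1*(1)*conj(1) + 1*(-exp(-I*pi/3))*conj(exp(2*I*pi/3)) + 1*(exp(-2*I*pi/3))*conj(exp(-2*I*pi/3)) + 1*(1)*conj(1) + 1*(exp(2*I*pi/3))*conj(exp(2*I*pi/3)) + 1*(-exp(I*pi/3))*conj(exp(-2*I*pi/3))]
      = (1/6)[(1) + (1) + (1) + (1) + (1) + (1)] = 6/6 = 1
  <chi_5*chi_3, chi_3> = (1/6)[1*(1)*conj(1) + 1*(-exp(-I*pi/3))*conj(-1) + 1*(exp(-2*I*pi/3))*conj(1) + 1*(1)*conj(-1) + 1*(exp(2*I*pi/3))*conj(1) + 1*(-exp(I*pi/3))*conj(-1)]
      = (1/6)[(1) + (exp(-I*pi/3)) + (exp(-2*I*pi/3)) + (-1) + (exp(2*I*pi/3)) + (exp(I*pi/3))] = 0/6 = 0
  <chi_5*chi_3, chi_4> = (1/6)[1*(1)*conj(1) + 1*(-exp(-I*pi/3))*conj(exp(-2*I*pi/3)) + 1*(exp(-2*I*pi/3))*conj(exp(2*I*pi/3)) + 1*(1)*conj(1) + 1*(exp(2*I*pi/3))*conj(exp(-2*I*pi/3)) + 1*(-exp(I*pi/3))*conj(exp(2*I*pi/3))]
      = (1/6)[(1) + (-exp(I*pi/3)) + (exp(2*I*pi/3)) + (1) + (exp(-2*I*pi/3)) + (-exp(-I*pi/3))] = 0/6 = 0
  <chi_5*chi_3, chi_5> = (1/6)[1*(1)*conj(1) + 1*(-exp(-I*pi/3))*conj(exp(-I*pi/3)) + 1*(exp(-2*I*pi/3))*conj(exp(-2*I*pi/3)) + 1*(1)*conj(-1) + 1*(exp(2*I*pi/3))*conj(exp(2*I*pi/3)) + 1*(-exp(I*pi/3))*conj(exp(I*pi/3))]
      = (1/6)[(1) + (-1) + (1) + (-1) + (1) + (-1)] = 0/6 = 0
(Exp terms are combined using exp(i*s)*conj(exp(i*t)) = exp(i*(s-t)), and sums of them are collapsed using the identity that for every m > 1 the m distinct m-th roots of unity sum to 0, e.g. 1 + exp(2*I*pi/3) + exp(-2*I*pi/3) = 0.)
Hence the multiplicities are chi_2: 1. Dimension check: dim(chi_5)*dim(chi_3) = 1*1 = 1 and sum (mult * dim) = 1*1 = 1.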